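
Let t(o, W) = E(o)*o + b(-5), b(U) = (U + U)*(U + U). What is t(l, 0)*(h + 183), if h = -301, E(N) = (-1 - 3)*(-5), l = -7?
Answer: 4720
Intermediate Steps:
E(N) = 20 (E(N) = -4*(-5) = 20)
b(U) = 4*U² (b(U) = (2*U)*(2*U) = 4*U²)
t(o, W) = 100 + 20*o (t(o, W) = 20*o + 4*(-5)² = 20*o + 4*25 = 20*o + 100 = 100 + 20*o)
t(l, 0)*(h + 183) = (100 + 20*(-7))*(-301 + 183) = (100 - 140)*(-118) = -40*(-118) = 4720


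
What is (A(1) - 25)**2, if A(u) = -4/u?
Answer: 841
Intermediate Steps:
(A(1) - 25)**2 = (-4/1 - 25)**2 = (-4*1 - 25)**2 = (-4 - 25)**2 = (-29)**2 = 841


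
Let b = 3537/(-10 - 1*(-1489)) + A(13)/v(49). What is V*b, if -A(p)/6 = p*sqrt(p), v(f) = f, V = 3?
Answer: 3537/493 - 234*sqrt(13)/49 ≈ -10.044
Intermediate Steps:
A(p) = -6*p**(3/2) (A(p) = -6*p*sqrt(p) = -6*p**(3/2))
b = 1179/493 - 78*sqrt(13)/49 (b = 3537/(-10 - 1*(-1489)) - 78*sqrt(13)/49 = 3537/(-10 + 1489) - 78*sqrt(13)*(1/49) = 3537/1479 - 78*sqrt(13)*(1/49) = 3537*(1/1479) - 78*sqrt(13)/49 = 1179/493 - 78*sqrt(13)/49 ≈ -3.3480)
V*b = 3*(1179/493 - 78*sqrt(13)/49) = 3537/493 - 234*sqrt(13)/49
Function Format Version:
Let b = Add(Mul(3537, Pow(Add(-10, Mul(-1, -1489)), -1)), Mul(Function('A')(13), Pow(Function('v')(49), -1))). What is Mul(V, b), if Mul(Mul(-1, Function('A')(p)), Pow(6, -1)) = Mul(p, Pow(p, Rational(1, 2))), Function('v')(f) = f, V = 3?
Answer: Add(Rational(3537, 493), Mul(Rational(-234, 49), Pow(13, Rational(1, 2)))) ≈ -10.044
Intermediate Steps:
Function('A')(p) = Mul(-6, Pow(p, Rational(3, 2))) (Function('A')(p) = Mul(-6, Mul(p, Pow(p, Rational(1, 2)))) = Mul(-6, Pow(p, Rational(3, 2))))
b = Add(Rational(1179, 493), Mul(Rational(-78, 49), Pow(13, Rational(1, 2)))) (b = Add(Mul(3537, Pow(Add(-10, Mul(-1, -1489)), -1)), Mul(Mul(-6, Pow(13, Rational(3, 2))), Pow(49, -1))) = Add(Mul(3537, Pow(Add(-10, 1489), -1)), Mul(Mul(-6, Mul(13, Pow(13, Rational(1, 2)))), Rational(1, 49))) = Add(Mul(3537, Pow(1479, -1)), Mul(Mul(-78, Pow(13, Rational(1, 2))), Rational(1, 49))) = Add(Mul(3537, Rational(1, 1479)), Mul(Rational(-78, 49), Pow(13, Rational(1, 2)))) = Add(Rational(1179, 493), Mul(Rational(-78, 49), Pow(13, Rational(1, 2)))) ≈ -3.3480)
Mul(V, b) = Mul(3, Add(Rational(1179, 493), Mul(Rational(-78, 49), Pow(13, Rational(1, 2))))) = Add(Rational(3537, 493), Mul(Rational(-234, 49), Pow(13, Rational(1, 2))))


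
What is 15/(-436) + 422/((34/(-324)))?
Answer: -29806959/7412 ≈ -4021.4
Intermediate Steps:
15/(-436) + 422/((34/(-324))) = 15*(-1/436) + 422/((34*(-1/324))) = -15/436 + 422/(-17/162) = -15/436 + 422*(-162/17) = -15/436 - 68364/17 = -29806959/7412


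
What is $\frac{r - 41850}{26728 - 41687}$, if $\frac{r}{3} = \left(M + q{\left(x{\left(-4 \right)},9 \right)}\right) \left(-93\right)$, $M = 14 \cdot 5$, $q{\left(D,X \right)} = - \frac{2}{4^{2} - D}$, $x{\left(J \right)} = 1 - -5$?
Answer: $\frac{43803}{10685} \approx 4.0995$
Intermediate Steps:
$x{\left(J \right)} = 6$ ($x{\left(J \right)} = 1 + 5 = 6$)
$q{\left(D,X \right)} = - \frac{2}{16 - D}$
$M = 70$
$r = - \frac{97371}{5}$ ($r = 3 \left(70 + \frac{2}{-16 + 6}\right) \left(-93\right) = 3 \left(70 + \frac{2}{-10}\right) \left(-93\right) = 3 \left(70 + 2 \left(- \frac{1}{10}\right)\right) \left(-93\right) = 3 \left(70 - \frac{1}{5}\right) \left(-93\right) = 3 \cdot \frac{349}{5} \left(-93\right) = 3 \left(- \frac{32457}{5}\right) = - \frac{97371}{5} \approx -19474.0$)
$\frac{r - 41850}{26728 - 41687} = \frac{- \frac{97371}{5} - 41850}{26728 - 41687} = - \frac{306621}{5 \left(-14959\right)} = \left(- \frac{306621}{5}\right) \left(- \frac{1}{14959}\right) = \frac{43803}{10685}$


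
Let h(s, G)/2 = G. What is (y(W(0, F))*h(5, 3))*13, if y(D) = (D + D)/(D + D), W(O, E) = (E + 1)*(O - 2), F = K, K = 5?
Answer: 78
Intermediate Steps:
F = 5
W(O, E) = (1 + E)*(-2 + O)
h(s, G) = 2*G
y(D) = 1 (y(D) = (2*D)/((2*D)) = (2*D)*(1/(2*D)) = 1)
(y(W(0, F))*h(5, 3))*13 = (1*(2*3))*13 = (1*6)*13 = 6*13 = 78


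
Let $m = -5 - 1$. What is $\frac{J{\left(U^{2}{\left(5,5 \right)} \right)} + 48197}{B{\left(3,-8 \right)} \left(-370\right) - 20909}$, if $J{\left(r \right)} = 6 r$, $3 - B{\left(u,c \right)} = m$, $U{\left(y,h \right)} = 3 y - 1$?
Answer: $- \frac{49373}{24239} \approx -2.0369$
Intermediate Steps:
$U{\left(y,h \right)} = -1 + 3 y$
$m = -6$ ($m = -5 - 1 = -6$)
$B{\left(u,c \right)} = 9$ ($B{\left(u,c \right)} = 3 - -6 = 3 + 6 = 9$)
$\frac{J{\left(U^{2}{\left(5,5 \right)} \right)} + 48197}{B{\left(3,-8 \right)} \left(-370\right) - 20909} = \frac{6 \left(-1 + 3 \cdot 5\right)^{2} + 48197}{9 \left(-370\right) - 20909} = \frac{6 \left(-1 + 15\right)^{2} + 48197}{-3330 - 20909} = \frac{6 \cdot 14^{2} + 48197}{-24239} = \left(6 \cdot 196 + 48197\right) \left(- \frac{1}{24239}\right) = \left(1176 + 48197\right) \left(- \frac{1}{24239}\right) = 49373 \left(- \frac{1}{24239}\right) = - \frac{49373}{24239}$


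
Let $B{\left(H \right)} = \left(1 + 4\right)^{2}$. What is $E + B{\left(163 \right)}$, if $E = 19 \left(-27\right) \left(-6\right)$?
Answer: $3103$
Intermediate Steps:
$B{\left(H \right)} = 25$ ($B{\left(H \right)} = 5^{2} = 25$)
$E = 3078$ ($E = \left(-513\right) \left(-6\right) = 3078$)
$E + B{\left(163 \right)} = 3078 + 25 = 3103$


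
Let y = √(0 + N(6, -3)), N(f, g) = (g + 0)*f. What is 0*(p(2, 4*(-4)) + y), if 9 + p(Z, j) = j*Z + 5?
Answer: 0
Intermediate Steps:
N(f, g) = f*g (N(f, g) = g*f = f*g)
p(Z, j) = -4 + Z*j (p(Z, j) = -9 + (j*Z + 5) = -9 + (Z*j + 5) = -9 + (5 + Z*j) = -4 + Z*j)
y = 3*I*√2 (y = √(0 + 6*(-3)) = √(0 - 18) = √(-18) = 3*I*√2 ≈ 4.2426*I)
0*(p(2, 4*(-4)) + y) = 0*((-4 + 2*(4*(-4))) + 3*I*√2) = 0*((-4 + 2*(-16)) + 3*I*√2) = 0*((-4 - 32) + 3*I*√2) = 0*(-36 + 3*I*√2) = 0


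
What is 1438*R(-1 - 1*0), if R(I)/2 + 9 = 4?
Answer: -14380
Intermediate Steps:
R(I) = -10 (R(I) = -18 + 2*4 = -18 + 8 = -10)
1438*R(-1 - 1*0) = 1438*(-10) = -14380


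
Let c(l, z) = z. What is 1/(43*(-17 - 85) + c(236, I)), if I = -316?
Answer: -1/4702 ≈ -0.00021268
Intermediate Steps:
1/(43*(-17 - 85) + c(236, I)) = 1/(43*(-17 - 85) - 316) = 1/(43*(-102) - 316) = 1/(-4386 - 316) = 1/(-4702) = -1/4702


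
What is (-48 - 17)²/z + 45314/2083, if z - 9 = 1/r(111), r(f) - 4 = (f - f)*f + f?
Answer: 1059022929/2157988 ≈ 490.75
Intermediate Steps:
r(f) = 4 + f (r(f) = 4 + ((f - f)*f + f) = 4 + (0*f + f) = 4 + (0 + f) = 4 + f)
z = 1036/115 (z = 9 + 1/(4 + 111) = 9 + 1/115 = 1036/115 ≈ 9.0087)
(-48 - 17)²/z + 45314/2083 = (-48 - 17)²/(1036/115) + 45314/2083 = (-65)²*(115/1036) + 45314*(1/2083) = 4225*(115/1036) + 45314/2083 = 485875/1036 + 45314/2083 = 1059022929/2157988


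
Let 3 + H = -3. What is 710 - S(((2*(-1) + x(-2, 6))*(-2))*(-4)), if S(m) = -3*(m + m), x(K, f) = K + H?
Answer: 230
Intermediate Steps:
H = -6 (H = -3 - 3 = -6)
x(K, f) = -6 + K (x(K, f) = K - 6 = -6 + K)
S(m) = -6*m
710 - S(((2*(-1) + x(-2, 6))*(-2))*(-4)) = 710 - (-6)*((2*(-1) + (-6 - 2))*(-2))*(-4) = 710 - (-6)*((-2 - 8)*(-2))*(-4) = 710 - (-6)*-10*(-2)*(-4) = 710 - (-6)*20*(-4) = 710 - (-6)*(-80) = 710 - 1*480 = 710 - 480 = 230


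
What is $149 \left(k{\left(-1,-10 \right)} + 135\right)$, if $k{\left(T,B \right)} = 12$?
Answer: $21903$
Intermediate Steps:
$149 \left(k{\left(-1,-10 \right)} + 135\right) = 149 \left(12 + 135\right) = 149 \cdot 147 = 21903$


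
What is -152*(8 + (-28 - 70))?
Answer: 13680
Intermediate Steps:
-152*(8 + (-28 - 70)) = -152*(8 - 98) = -152*(-90) = 13680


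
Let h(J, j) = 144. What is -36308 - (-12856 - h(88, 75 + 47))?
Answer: -23308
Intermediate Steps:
-36308 - (-12856 - h(88, 75 + 47)) = -36308 - (-12856 - 1*144) = -36308 - (-12856 - 144) = -36308 - 1*(-13000) = -36308 + 13000 = -23308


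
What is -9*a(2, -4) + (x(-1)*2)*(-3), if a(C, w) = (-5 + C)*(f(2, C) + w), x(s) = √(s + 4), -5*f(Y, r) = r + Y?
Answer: -648/5 - 6*√3 ≈ -139.99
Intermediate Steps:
f(Y, r) = -Y/5 - r/5 (f(Y, r) = -(r + Y)/5 = -(Y + r)/5 = -Y/5 - r/5)
x(s) = √(4 + s)
a(C, w) = (-5 + C)*(-⅖ + w - C/5) (a(C, w) = (-5 + C)*((-⅕*2 - C/5) + w) = (-5 + C)*((-⅖ - C/5) + w) = (-5 + C)*(-⅖ + w - C/5))
-9*a(2, -4) + (x(-1)*2)*(-3) = -9*(2 + 2 - 5*(-4) + 2*(-4) - ⅕*2*(2 + 2)) + (√(4 - 1)*2)*(-3) = -9*(2 + 2 + 20 - 8 - ⅕*2*4) + (√3*2)*(-3) = -9*(2 + 2 + 20 - 8 - 8/5) + (2*√3)*(-3) = -9*72/5 - 6*√3 = -648/5 - 6*√3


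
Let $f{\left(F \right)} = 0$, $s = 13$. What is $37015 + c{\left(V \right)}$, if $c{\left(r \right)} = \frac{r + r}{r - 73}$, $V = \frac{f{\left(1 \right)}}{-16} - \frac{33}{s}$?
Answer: $\frac{18174398}{491} \approx 37015.0$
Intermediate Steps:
$V = - \frac{33}{13}$ ($V = \frac{0}{-16} - \frac{33}{13} = 0 \left(- \frac{1}{16}\right) - \frac{33}{13} = 0 - \frac{33}{13} = - \frac{33}{13} \approx -2.5385$)
$c{\left(r \right)} = \frac{2 r}{-73 + r}$ ($c{\left(r \right)} = \frac{2 r}{r - 73} = \frac{2 r}{-73 + r}$)
$37015 + c{\left(V \right)} = 37015 + 2 \left(- \frac{33}{13}\right) \frac{1}{-73 - \frac{33}{13}} = 37015 + 2 \left(- \frac{33}{13}\right) \frac{1}{- \frac{982}{13}} = 37015 + 2 \left(- \frac{33}{13}\right) \left(- \frac{13}{982}\right) = 37015 + \frac{33}{491} = \frac{18174398}{491}$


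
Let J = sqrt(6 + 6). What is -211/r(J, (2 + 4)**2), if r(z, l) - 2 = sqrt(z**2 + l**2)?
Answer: 211/652 - 211*sqrt(327)/652 ≈ -5.5284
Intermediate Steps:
J = 2*sqrt(3) (J = sqrt(12) = 2*sqrt(3) ≈ 3.4641)
r(z, l) = 2 + sqrt(l**2 + z**2) (r(z, l) = 2 + sqrt(z**2 + l**2) = 2 + sqrt(l**2 + z**2))
-211/r(J, (2 + 4)**2) = -211/(2 + sqrt(((2 + 4)**2)**2 + (2*sqrt(3))**2)) = -211/(2 + sqrt((6**2)**2 + 12)) = -211/(2 + sqrt(36**2 + 12)) = -211/(2 + sqrt(1296 + 12)) = -211/(2 + sqrt(1308)) = -211/(2 + 2*sqrt(327))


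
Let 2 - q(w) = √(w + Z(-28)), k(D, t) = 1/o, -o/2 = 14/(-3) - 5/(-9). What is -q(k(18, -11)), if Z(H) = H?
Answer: -2 + I*√152662/74 ≈ -2.0 + 5.28*I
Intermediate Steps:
o = 74/9 (o = -2*(14/(-3) - 5/(-9)) = -2*(14*(-⅓) - 5*(-⅑)) = -2*(-14/3 + 5/9) = -2*(-37/9) = 74/9 ≈ 8.2222)
k(D, t) = 9/74 (k(D, t) = 1/(74/9) = 9/74)
q(w) = 2 - √(-28 + w) (q(w) = 2 - √(w - 28) = 2 - √(-28 + w))
-q(k(18, -11)) = -(2 - √(-28 + 9/74)) = -(2 - √(-2063/74)) = -(2 - I*√152662/74) = -2 + I*√152662/74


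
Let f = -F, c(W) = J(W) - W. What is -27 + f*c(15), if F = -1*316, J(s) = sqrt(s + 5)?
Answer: -4767 + 632*sqrt(5) ≈ -3353.8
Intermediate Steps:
J(s) = sqrt(5 + s)
F = -316
c(W) = sqrt(5 + W) - W
f = 316 (f = -1*(-316) = 316)
-27 + f*c(15) = -27 + 316*(sqrt(5 + 15) - 1*15) = -27 + 316*(sqrt(20) - 15) = -27 + 316*(2*sqrt(5) - 15) = -27 + 316*(-15 + 2*sqrt(5)) = -27 + (-4740 + 632*sqrt(5)) = -4767 + 632*sqrt(5)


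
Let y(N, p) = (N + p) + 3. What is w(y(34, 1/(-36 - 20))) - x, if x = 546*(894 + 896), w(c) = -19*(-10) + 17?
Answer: -977133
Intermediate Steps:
y(N, p) = 3 + N + p
w(c) = 207 (w(c) = 190 + 17 = 207)
x = 977340 (x = 546*1790 = 977340)
w(y(34, 1/(-36 - 20))) - x = 207 - 1*977340 = 207 - 977340 = -977133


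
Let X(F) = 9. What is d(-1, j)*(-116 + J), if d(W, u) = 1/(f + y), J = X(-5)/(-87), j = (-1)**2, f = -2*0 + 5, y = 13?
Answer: -3367/522 ≈ -6.4502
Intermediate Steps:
f = 5 (f = 0 + 5 = 5)
j = 1
J = -3/29 (J = 9/(-87) = 9*(-1/87) = -3/29 ≈ -0.10345)
d(W, u) = 1/18 (d(W, u) = 1/(5 + 13) = 1/18)
d(-1, j)*(-116 + J) = (-116 - 3/29)/18 = (1/18)*(-3367/29) = -3367/522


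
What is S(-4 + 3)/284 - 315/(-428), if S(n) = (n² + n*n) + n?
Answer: 5618/7597 ≈ 0.73950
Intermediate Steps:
S(n) = n + 2*n² (S(n) = (n² + n²) + n = 2*n² + n = n + 2*n²)
S(-4 + 3)/284 - 315/(-428) = ((-4 + 3)*(1 + 2*(-4 + 3)))/284 - 315/(-428) = -(1 + 2*(-1))*(1/284) - 315*(-1/428) = -(1 - 2)*(1/284) + 315/428 = -1*(-1)*(1/284) + 315/428 = 1*(1/284) + 315/428 = 1/284 + 315/428 = 5618/7597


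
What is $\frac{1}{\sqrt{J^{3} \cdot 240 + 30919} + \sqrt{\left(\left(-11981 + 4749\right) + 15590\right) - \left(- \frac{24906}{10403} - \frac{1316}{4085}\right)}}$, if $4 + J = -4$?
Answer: $\frac{42496255}{2 \sqrt{3774720614323930810} + 42496255 i \sqrt{91961}} \approx 0.00091144 - 0.0030228 i$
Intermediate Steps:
$J = -8$ ($J = -4 - 4 = -8$)
$\frac{1}{\sqrt{J^{3} \cdot 240 + 30919} + \sqrt{\left(\left(-11981 + 4749\right) + 15590\right) - \left(- \frac{24906}{10403} - \frac{1316}{4085}\right)}} = \frac{1}{\sqrt{\left(-8\right)^{3} \cdot 240 + 30919} + \sqrt{\left(\left(-11981 + 4749\right) + 15590\right) - \left(- \frac{24906}{10403} - \frac{1316}{4085}\right)}} = \frac{1}{\sqrt{\left(-512\right) 240 + 30919} + \sqrt{\left(-7232 + 15590\right) - - \frac{115431358}{42496255}}} = \frac{1}{\sqrt{-122880 + 30919} + \sqrt{8358 + \left(\frac{1316}{4085} + \frac{24906}{10403}\right)}} = \frac{1}{\sqrt{-91961} + \sqrt{8358 + \frac{115431358}{42496255}}} = \frac{1}{i \sqrt{91961} + \sqrt{\frac{355299130648}{42496255}}} = \frac{1}{i \sqrt{91961} + \frac{2 \sqrt{3774720614323930810}}{42496255}} = \frac{1}{\frac{2 \sqrt{3774720614323930810}}{42496255} + i \sqrt{91961}}$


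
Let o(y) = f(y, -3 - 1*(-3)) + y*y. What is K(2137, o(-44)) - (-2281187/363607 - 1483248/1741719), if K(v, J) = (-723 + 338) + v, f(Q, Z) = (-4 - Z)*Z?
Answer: 371352081431535/211100406811 ≈ 1759.1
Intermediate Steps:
f(Q, Z) = Z*(-4 - Z)
o(y) = y² (o(y) = -(-3 - 1*(-3))*(4 + (-3 - 1*(-3))) + y*y = -(-3 + 3)*(4 + (-3 + 3)) + y² = -1*0*(4 + 0) + y² = -1*0*4 + y² = 0 + y² = y²)
K(v, J) = -385 + v
K(2137, o(-44)) - (-2281187/363607 - 1483248/1741719) = (-385 + 2137) - (-2281187/363607 - 1483248/1741719) = 1752 - (-2281187*1/363607 - 1483248*1/1741719) = 1752 - (-2281187/363607 - 494416/580573) = 1752 - 1*(-1504168698663/211100406811) = 1752 + 1504168698663/211100406811 = 371352081431535/211100406811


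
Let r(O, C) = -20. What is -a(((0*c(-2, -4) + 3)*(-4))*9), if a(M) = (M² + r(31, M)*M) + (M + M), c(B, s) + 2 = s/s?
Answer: -13608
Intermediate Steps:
c(B, s) = -1 (c(B, s) = -2 + s/s = -2 + 1 = -1)
a(M) = M² - 18*M (a(M) = (M² - 20*M) + (M + M) = (M² - 20*M) + 2*M = M² - 18*M)
-a(((0*c(-2, -4) + 3)*(-4))*9) = -((0*(-1) + 3)*(-4))*9*(-18 + ((0*(-1) + 3)*(-4))*9) = -((0 + 3)*(-4))*9*(-18 + ((0 + 3)*(-4))*9) = -(3*(-4))*9*(-18 + (3*(-4))*9) = -(-12*9)*(-18 - 12*9) = -(-108)*(-18 - 108) = -(-108)*(-126) = -1*13608 = -13608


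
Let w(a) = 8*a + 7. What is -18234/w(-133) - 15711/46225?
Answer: 826260123/48859825 ≈ 16.911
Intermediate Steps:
w(a) = 7 + 8*a
-18234/w(-133) - 15711/46225 = -18234/(7 + 8*(-133)) - 15711/46225 = -18234/(7 - 1064) - 15711*1/46225 = -18234/(-1057) - 15711/46225 = -18234*(-1/1057) - 15711/46225 = 18234/1057 - 15711/46225 = 826260123/48859825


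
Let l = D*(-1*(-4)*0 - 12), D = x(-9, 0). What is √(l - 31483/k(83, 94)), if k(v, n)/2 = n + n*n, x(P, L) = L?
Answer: I*√389395/470 ≈ 1.3277*I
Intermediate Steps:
D = 0
k(v, n) = 2*n + 2*n² (k(v, n) = 2*(n + n*n) = 2*(n + n²) = 2*n + 2*n²)
l = 0 (l = 0*(-1*(-4)*0 - 12) = 0*(4*0 - 12) = 0*(0 - 12) = 0*(-12) = 0)
√(l - 31483/k(83, 94)) = √(0 - 31483*1/(188*(1 + 94))) = √(0 - 31483/(2*94*95)) = √(0 - 31483/17860) = √(0 - 31483*1/17860) = √(0 - 1657/940) = √(-1657/940) = I*√389395/470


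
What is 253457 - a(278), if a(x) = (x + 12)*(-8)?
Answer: 255777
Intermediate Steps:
a(x) = -96 - 8*x (a(x) = (12 + x)*(-8) = -96 - 8*x)
253457 - a(278) = 253457 - (-96 - 8*278) = 253457 - (-96 - 2224) = 253457 - 1*(-2320) = 253457 + 2320 = 255777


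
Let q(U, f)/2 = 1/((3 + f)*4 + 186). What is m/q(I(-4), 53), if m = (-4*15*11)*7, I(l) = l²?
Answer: -947100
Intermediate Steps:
q(U, f) = 2/(198 + 4*f) (q(U, f) = 2/((3 + f)*4 + 186) = 2/((12 + 4*f) + 186) = 2/(198 + 4*f))
m = -4620 (m = -60*11*7 = -660*7 = -4620)
m/q(I(-4), 53) = -4620/(1/(99 + 2*53)) = -4620/(1/(99 + 106)) = -4620/(1/205) = -4620/1/205 = -4620*205 = -947100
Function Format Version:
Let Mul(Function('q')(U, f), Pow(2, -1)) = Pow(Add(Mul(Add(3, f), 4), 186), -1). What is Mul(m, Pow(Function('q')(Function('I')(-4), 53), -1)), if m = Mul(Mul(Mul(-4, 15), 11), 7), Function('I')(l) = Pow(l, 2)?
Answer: -947100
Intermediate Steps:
Function('q')(U, f) = Mul(2, Pow(Add(198, Mul(4, f)), -1)) (Function('q')(U, f) = Mul(2, Pow(Add(Mul(Add(3, f), 4), 186), -1)) = Mul(2, Pow(Add(Add(12, Mul(4, f)), 186), -1)) = Mul(2, Pow(Add(198, Mul(4, f)), -1)))
m = -4620 (m = Mul(Mul(-60, 11), 7) = Mul(-660, 7) = -4620)
Mul(m, Pow(Function('q')(Function('I')(-4), 53), -1)) = Mul(-4620, Pow(Pow(Add(99, Mul(2, 53)), -1), -1)) = Mul(-4620, Pow(Pow(Add(99, 106), -1), -1)) = Mul(-4620, Pow(Pow(205, -1), -1)) = Mul(-4620, Pow(Rational(1, 205), -1)) = Mul(-4620, 205) = -947100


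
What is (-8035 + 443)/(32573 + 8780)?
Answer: -584/3181 ≈ -0.18359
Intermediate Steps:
(-8035 + 443)/(32573 + 8780) = -7592/41353 = -7592*1/41353 = -584/3181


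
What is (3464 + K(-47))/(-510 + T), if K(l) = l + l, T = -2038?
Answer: -1685/1274 ≈ -1.3226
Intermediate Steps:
K(l) = 2*l
(3464 + K(-47))/(-510 + T) = (3464 + 2*(-47))/(-510 - 2038) = (3464 - 94)/(-2548) = 3370*(-1/2548) = -1685/1274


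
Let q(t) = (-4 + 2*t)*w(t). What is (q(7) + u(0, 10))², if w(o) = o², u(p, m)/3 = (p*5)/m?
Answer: 240100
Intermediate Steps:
u(p, m) = 15*p/m (u(p, m) = 3*((p*5)/m) = 3*((5*p)/m) = 3*(5*p/m) = 15*p/m)
q(t) = t²*(-4 + 2*t) (q(t) = (-4 + 2*t)*t² = t²*(-4 + 2*t))
(q(7) + u(0, 10))² = (2*7²*(-2 + 7) + 15*0/10)² = (2*49*5 + 15*0*(⅒))² = (490 + 0)² = 490² = 240100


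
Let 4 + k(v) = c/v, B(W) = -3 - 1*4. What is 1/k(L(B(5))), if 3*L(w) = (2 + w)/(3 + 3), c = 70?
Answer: -1/256 ≈ -0.0039063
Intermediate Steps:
B(W) = -7 (B(W) = -3 - 4 = -7)
L(w) = 1/9 + w/18 (L(w) = ((2 + w)/(3 + 3))/3 = ((2 + w)/6)/3 = ((2 + w)*(1/6))/3 = (1/3 + w/6)/3 = 1/9 + w/18)
k(v) = -4 + 70/v
1/k(L(B(5))) = 1/(-4 + 70/(1/9 + (1/18)*(-7))) = 1/(-4 + 70/(1/9 - 7/18)) = 1/(-4 + 70/(-5/18)) = 1/(-4 + 70*(-18/5)) = 1/(-4 - 252) = 1/(-256) = -1/256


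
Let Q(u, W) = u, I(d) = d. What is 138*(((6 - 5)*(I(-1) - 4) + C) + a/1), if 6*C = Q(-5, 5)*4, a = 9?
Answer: 92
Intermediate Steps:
C = -10/3 (C = (-5*4)/6 = (1/6)*(-20) = -10/3 ≈ -3.3333)
138*(((6 - 5)*(I(-1) - 4) + C) + a/1) = 138*(((6 - 5)*(-1 - 4) - 10/3) + 9/1) = 138*((1*(-5) - 10/3) + 9*1) = 138*((-5 - 10/3) + 9) = 138*(-25/3 + 9) = 138*(2/3) = 92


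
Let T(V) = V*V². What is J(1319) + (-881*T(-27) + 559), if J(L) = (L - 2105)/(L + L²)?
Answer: 5032093210629/290180 ≈ 1.7341e+7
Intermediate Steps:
T(V) = V³
J(L) = (-2105 + L)/(L + L²)
J(1319) + (-881*T(-27) + 559) = (-2105 + 1319)/(1319*(1 + 1319)) + (-881*(-27)³ + 559) = (1/1319)*(-786)/1320 + (-881*(-19683) + 559) = (1/1319)*(1/1320)*(-786) + (17340723 + 559) = -131/290180 + 17341282 = 5032093210629/290180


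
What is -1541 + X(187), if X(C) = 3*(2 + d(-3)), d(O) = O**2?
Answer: -1508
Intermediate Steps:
X(C) = 33 (X(C) = 3*(2 + (-3)**2) = 3*(2 + 9) = 3*11 = 33)
-1541 + X(187) = -1541 + 33 = -1508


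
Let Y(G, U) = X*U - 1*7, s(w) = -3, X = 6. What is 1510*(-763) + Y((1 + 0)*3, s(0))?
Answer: -1152155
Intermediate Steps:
Y(G, U) = -7 + 6*U (Y(G, U) = 6*U - 1*7 = 6*U - 7 = -7 + 6*U)
1510*(-763) + Y((1 + 0)*3, s(0)) = 1510*(-763) + (-7 + 6*(-3)) = -1152130 + (-7 - 18) = -1152130 - 25 = -1152155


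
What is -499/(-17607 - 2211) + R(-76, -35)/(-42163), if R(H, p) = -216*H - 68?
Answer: -302945327/835586334 ≈ -0.36255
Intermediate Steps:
R(H, p) = -68 - 216*H
-499/(-17607 - 2211) + R(-76, -35)/(-42163) = -499/(-17607 - 2211) + (-68 - 216*(-76))/(-42163) = -499/(-19818) + (-68 + 16416)*(-1/42163) = -499*(-1/19818) + 16348*(-1/42163) = 499/19818 - 16348/42163 = -302945327/835586334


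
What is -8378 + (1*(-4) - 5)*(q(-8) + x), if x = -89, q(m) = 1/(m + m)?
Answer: -121223/16 ≈ -7576.4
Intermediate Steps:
q(m) = 1/(2*m)
-8378 + (1*(-4) - 5)*(q(-8) + x) = -8378 + (1*(-4) - 5)*((½)/(-8) - 89) = -8378 + (-4 - 5)*((½)*(-⅛) - 89) = -8378 - 9*(-1/16 - 89) = -8378 - 9*(-1425/16) = -8378 + 12825/16 = -121223/16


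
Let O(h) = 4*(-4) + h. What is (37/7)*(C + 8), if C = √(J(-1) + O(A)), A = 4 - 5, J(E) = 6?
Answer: 296/7 + 37*I*√11/7 ≈ 42.286 + 17.531*I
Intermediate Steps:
A = -1
O(h) = -16 + h
C = I*√11 (C = √(6 + (-16 - 1)) = √(6 - 17) = √(-11) = I*√11 ≈ 3.3166*I)
(37/7)*(C + 8) = (37/7)*(I*√11 + 8) = (37*(⅐))*(8 + I*√11) = 37*(8 + I*√11)/7 = 296/7 + 37*I*√11/7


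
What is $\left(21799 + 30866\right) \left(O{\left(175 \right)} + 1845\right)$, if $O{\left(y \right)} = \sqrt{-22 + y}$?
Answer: $97166925 + 157995 \sqrt{17} \approx 9.7818 \cdot 10^{7}$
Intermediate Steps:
$\left(21799 + 30866\right) \left(O{\left(175 \right)} + 1845\right) = \left(21799 + 30866\right) \left(\sqrt{-22 + 175} + 1845\right) = 52665 \left(\sqrt{153} + 1845\right) = 52665 \left(3 \sqrt{17} + 1845\right) = 52665 \left(1845 + 3 \sqrt{17}\right) = 97166925 + 157995 \sqrt{17}$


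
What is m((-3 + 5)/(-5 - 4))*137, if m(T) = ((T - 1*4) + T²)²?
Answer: 15651428/6561 ≈ 2385.5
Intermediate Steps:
m(T) = (-4 + T + T²)² (m(T) = ((T - 4) + T²)² = ((-4 + T) + T²)² = (-4 + T + T²)²)
m((-3 + 5)/(-5 - 4))*137 = (-4 + (-3 + 5)/(-5 - 4) + ((-3 + 5)/(-5 - 4))²)²*137 = (-4 + 2/(-9) + (2/(-9))²)²*137 = (-4 + 2*(-⅑) + (2*(-⅑))²)²*137 = (-4 - 2/9 + (-2/9)²)²*137 = (-4 - 2/9 + 4/81)²*137 = (-338/81)²*137 = (114244/6561)*137 = 15651428/6561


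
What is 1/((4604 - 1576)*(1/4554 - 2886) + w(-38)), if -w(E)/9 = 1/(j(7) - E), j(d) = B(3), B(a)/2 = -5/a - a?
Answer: -195822/1711250791451 ≈ -1.1443e-7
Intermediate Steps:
B(a) = -10/a - 2*a (B(a) = 2*(-5/a - a) = 2*(-a - 5/a) = -10/a - 2*a)
j(d) = -28/3 (j(d) = -10/3 - 2*3 = -10*⅓ - 6 = -10/3 - 6 = -28/3)
w(E) = -9/(-28/3 - E)
1/((4604 - 1576)*(1/4554 - 2886) + w(-38)) = 1/((4604 - 1576)*(1/4554 - 2886) + 27/(28 + 3*(-38))) = 1/(3028*(1/4554 - 2886) + 27/(28 - 114)) = 1/(3028*(-13142843/4554) + 27/(-86)) = 1/(-19898264302/2277 + 27*(-1/86)) = 1/(-19898264302/2277 - 27/86) = 1/(-1711250791451/195822) = -195822/1711250791451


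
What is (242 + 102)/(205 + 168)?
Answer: 344/373 ≈ 0.92225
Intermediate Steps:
(242 + 102)/(205 + 168) = 344/373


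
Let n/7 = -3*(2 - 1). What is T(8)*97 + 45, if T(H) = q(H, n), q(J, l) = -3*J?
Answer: -2283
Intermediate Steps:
n = -21 (n = 7*(-3*(2 - 1)) = 7*(-3*1) = 7*(-3) = -21)
T(H) = -3*H
T(8)*97 + 45 = -3*8*97 + 45 = -24*97 + 45 = -2328 + 45 = -2283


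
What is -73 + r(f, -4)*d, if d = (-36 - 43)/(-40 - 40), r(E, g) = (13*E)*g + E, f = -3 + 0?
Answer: 6247/80 ≈ 78.088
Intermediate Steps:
f = -3
r(E, g) = E + 13*E*g (r(E, g) = 13*E*g + E = E + 13*E*g)
d = 79/80 (d = -79/(-80) = -79*(-1/80) = 79/80 ≈ 0.98750)
-73 + r(f, -4)*d = -73 - 3*(1 + 13*(-4))*(79/80) = -73 - 3*(1 - 52)*(79/80) = -73 - 3*(-51)*(79/80) = -73 + 153*(79/80) = -73 + 12087/80 = 6247/80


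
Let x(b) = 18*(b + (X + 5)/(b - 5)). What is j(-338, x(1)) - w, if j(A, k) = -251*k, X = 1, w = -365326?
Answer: 367585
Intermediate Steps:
x(b) = 18*b + 108/(-5 + b) (x(b) = 18*(b + (1 + 5)/(b - 5)) = 18*(b + 6/(-5 + b)) = 18*b + 108/(-5 + b))
j(-338, x(1)) - w = -4518*(6 + 1² - 5*1)/(-5 + 1) - 1*(-365326) = -4518*(6 + 1 - 5)/(-4) + 365326 = -4518*(-1)*2/4 + 365326 = -251*(-9) + 365326 = 2259 + 365326 = 367585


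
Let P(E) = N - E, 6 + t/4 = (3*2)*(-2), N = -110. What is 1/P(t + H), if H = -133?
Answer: 1/95 ≈ 0.010526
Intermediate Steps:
t = -72 (t = -24 + 4*((3*2)*(-2)) = -24 + 4*(6*(-2)) = -24 + 4*(-12) = -24 - 48 = -72)
P(E) = -110 - E
1/P(t + H) = 1/(-110 - (-72 - 133)) = 1/(-110 - 1*(-205)) = 1/(-110 + 205) = 1/95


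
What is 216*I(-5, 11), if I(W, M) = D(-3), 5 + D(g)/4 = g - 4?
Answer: -10368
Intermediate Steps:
D(g) = -36 + 4*g (D(g) = -20 + 4*(g - 4) = -20 + 4*(-4 + g) = -20 + (-16 + 4*g) = -36 + 4*g)
I(W, M) = -48 (I(W, M) = -36 + 4*(-3) = -36 - 12 = -48)
216*I(-5, 11) = 216*(-48) = -10368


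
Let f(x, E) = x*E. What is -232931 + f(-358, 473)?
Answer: -402265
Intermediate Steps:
f(x, E) = E*x
-232931 + f(-358, 473) = -232931 + 473*(-358) = -232931 - 169334 = -402265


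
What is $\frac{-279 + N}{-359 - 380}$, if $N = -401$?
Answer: $\frac{680}{739} \approx 0.92016$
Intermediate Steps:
$\frac{-279 + N}{-359 - 380} = \frac{-279 - 401}{-359 - 380} = - \frac{680}{-739} = \left(-680\right) \left(- \frac{1}{739}\right) = \frac{680}{739}$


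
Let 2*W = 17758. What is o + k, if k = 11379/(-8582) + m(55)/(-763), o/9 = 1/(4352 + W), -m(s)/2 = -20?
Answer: -2435854877/1768111454 ≈ -1.3777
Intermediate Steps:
W = 8879 (W = (½)*17758 = 8879)
m(s) = 40 (m(s) = -2*(-20) = 40)
o = 9/13231 (o = 9/(4352 + 8879) = 9/13231 ≈ 0.00068022)
k = -184193/133634 (k = 11379/(-8582) + 40/(-763) = 11379*(-1/8582) + 40*(-1/763) = -11379/8582 - 40/763 = -184193/133634 ≈ -1.3783)
o + k = 9/13231 - 184193/133634 = -2435854877/1768111454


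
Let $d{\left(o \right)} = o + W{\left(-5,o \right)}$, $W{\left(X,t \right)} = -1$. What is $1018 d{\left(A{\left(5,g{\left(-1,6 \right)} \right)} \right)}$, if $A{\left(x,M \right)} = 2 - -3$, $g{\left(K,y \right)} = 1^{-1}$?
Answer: $4072$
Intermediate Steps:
$g{\left(K,y \right)} = 1$
$A{\left(x,M \right)} = 5$ ($A{\left(x,M \right)} = 2 + 3 = 5$)
$d{\left(o \right)} = -1 + o$ ($d{\left(o \right)} = o - 1 = -1 + o$)
$1018 d{\left(A{\left(5,g{\left(-1,6 \right)} \right)} \right)} = 1018 \left(-1 + 5\right) = 1018 \cdot 4 = 4072$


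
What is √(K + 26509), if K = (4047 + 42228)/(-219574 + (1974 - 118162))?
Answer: √2988506284765246/335762 ≈ 162.82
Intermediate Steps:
K = -46275/335762 (K = 46275/(-219574 - 116188) = 46275/(-335762) = 46275*(-1/335762) = -46275/335762 ≈ -0.13782)
√(K + 26509) = √(-46275/335762 + 26509) = √(8900668583/335762) = √2988506284765246/335762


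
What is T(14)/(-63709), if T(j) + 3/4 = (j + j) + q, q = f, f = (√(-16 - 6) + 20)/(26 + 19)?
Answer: -997/2293524 - I*√22/2866905 ≈ -0.0004347 - 1.6361e-6*I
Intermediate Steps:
f = 4/9 + I*√22/45 (f = (√(-22) + 20)/45 = (I*√22 + 20)*(1/45) = (20 + I*√22)*(1/45) = 4/9 + I*√22/45 ≈ 0.44444 + 0.10423*I)
q = 4/9 + I*√22/45 ≈ 0.44444 + 0.10423*I
T(j) = -11/36 + 2*j + I*√22/45 (T(j) = -¾ + ((j + j) + (4/9 + I*√22/45)) = -¾ + (2*j + (4/9 + I*√22/45)) = -¾ + (4/9 + 2*j + I*√22/45) = -11/36 + 2*j + I*√22/45)
T(14)/(-63709) = (-11/36 + 2*14 + I*√22/45)/(-63709) = (-11/36 + 28 + I*√22/45)*(-1/63709) = (997/36 + I*√22/45)*(-1/63709) = -997/2293524 - I*√22/2866905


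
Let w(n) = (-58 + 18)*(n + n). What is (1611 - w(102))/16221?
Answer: 3257/5407 ≈ 0.60237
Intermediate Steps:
w(n) = -80*n
(1611 - w(102))/16221 = (1611 - (-80)*102)/16221 = (1611 - 1*(-8160))*(1/16221) = (1611 + 8160)*(1/16221) = 9771*(1/16221) = 3257/5407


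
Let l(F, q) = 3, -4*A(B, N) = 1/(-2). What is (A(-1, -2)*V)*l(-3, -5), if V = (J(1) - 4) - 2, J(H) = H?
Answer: -15/8 ≈ -1.8750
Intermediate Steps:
A(B, N) = ⅛ (A(B, N) = -¼/(-2) = -¼*(-½) = ⅛)
V = -5 (V = (1 - 4) - 2 = -3 - 2 = -5)
(A(-1, -2)*V)*l(-3, -5) = ((⅛)*(-5))*3 = -5/8*3 = -15/8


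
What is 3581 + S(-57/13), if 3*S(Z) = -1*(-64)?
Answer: 10807/3 ≈ 3602.3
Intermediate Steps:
S(Z) = 64/3 (S(Z) = (-1*(-64))/3 = (⅓)*64 = 64/3)
3581 + S(-57/13) = 3581 + 64/3 = 10807/3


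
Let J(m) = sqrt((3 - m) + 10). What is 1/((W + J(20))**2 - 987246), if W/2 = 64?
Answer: -I/(256*sqrt(7) + 970869*I) ≈ -1.03e-6 - 7.1857e-10*I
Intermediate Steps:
W = 128 (W = 2*64 = 128)
J(m) = sqrt(13 - m)
1/((W + J(20))**2 - 987246) = 1/((128 + sqrt(13 - 1*20))**2 - 987246) = 1/((128 + sqrt(13 - 20))**2 - 987246) = 1/((128 + sqrt(-7))**2 - 987246) = 1/((128 + I*sqrt(7))**2 - 987246) = 1/(-987246 + (128 + I*sqrt(7))**2)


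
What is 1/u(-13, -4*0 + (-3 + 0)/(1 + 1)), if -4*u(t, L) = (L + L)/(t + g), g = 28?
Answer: 20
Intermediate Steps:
u(t, L) = -L/(2*(28 + t)) (u(t, L) = -(L + L)/(4*(t + 28)) = -2*L/(4*(28 + t)) = -L/(2*(28 + t)))
1/u(-13, -4*0 + (-3 + 0)/(1 + 1)) = 1/(-(-4*0 + (-3 + 0)/(1 + 1))/(56 + 2*(-13))) = 1/(-(0 - 3/2)/(56 - 26)) = 1/(-1*(0 - 3*1/2)/30) = 1/(-1*(0 - 3/2)*1/30) = 1/(-1*(-3/2)*1/30) = 1/(1/20) = 20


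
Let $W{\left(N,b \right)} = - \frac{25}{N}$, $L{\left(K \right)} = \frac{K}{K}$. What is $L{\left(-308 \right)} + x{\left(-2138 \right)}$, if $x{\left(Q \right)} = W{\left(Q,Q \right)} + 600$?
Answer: $\frac{1284963}{2138} \approx 601.01$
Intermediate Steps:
$L{\left(K \right)} = 1$
$x{\left(Q \right)} = 600 - \frac{25}{Q}$ ($x{\left(Q \right)} = - \frac{25}{Q} + 600 = 600 - \frac{25}{Q}$)
$L{\left(-308 \right)} + x{\left(-2138 \right)} = 1 + \left(600 - \frac{25}{-2138}\right) = 1 + \left(600 - - \frac{25}{2138}\right) = 1 + \left(600 + \frac{25}{2138}\right) = 1 + \frac{1282825}{2138} = \frac{1284963}{2138}$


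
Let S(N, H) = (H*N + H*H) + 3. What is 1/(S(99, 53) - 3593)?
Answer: 1/4466 ≈ 0.00022391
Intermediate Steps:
S(N, H) = 3 + H² + H*N (S(N, H) = (H*N + H²) + 3 = (H² + H*N) + 3 = 3 + H² + H*N)
1/(S(99, 53) - 3593) = 1/((3 + 53² + 53*99) - 3593) = 1/((3 + 2809 + 5247) - 3593) = 1/(8059 - 3593) = 1/4466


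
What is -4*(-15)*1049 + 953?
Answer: 63893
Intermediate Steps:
-4*(-15)*1049 + 953 = 60*1049 + 953 = 62940 + 953 = 63893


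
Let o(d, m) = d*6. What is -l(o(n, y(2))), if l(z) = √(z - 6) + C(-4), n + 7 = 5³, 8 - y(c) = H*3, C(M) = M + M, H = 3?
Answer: 8 - 3*√78 ≈ -18.495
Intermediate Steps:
C(M) = 2*M
y(c) = -1 (y(c) = 8 - 3*3 = 8 - 1*9 = 8 - 9 = -1)
n = 118 (n = -7 + 5³ = -7 + 125 = 118)
o(d, m) = 6*d
l(z) = -8 + √(-6 + z) (l(z) = √(z - 6) + 2*(-4) = √(-6 + z) - 8 = -8 + √(-6 + z))
-l(o(n, y(2))) = -(-8 + √(-6 + 6*118)) = -(-8 + √(-6 + 708)) = -(-8 + √702) = -(-8 + 3*√78) = 8 - 3*√78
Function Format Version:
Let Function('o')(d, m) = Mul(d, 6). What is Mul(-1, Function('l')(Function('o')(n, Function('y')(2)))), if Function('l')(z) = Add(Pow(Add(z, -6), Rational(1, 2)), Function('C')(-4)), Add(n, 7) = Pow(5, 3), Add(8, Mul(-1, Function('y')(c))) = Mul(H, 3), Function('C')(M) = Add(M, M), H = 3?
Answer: Add(8, Mul(-3, Pow(78, Rational(1, 2)))) ≈ -18.495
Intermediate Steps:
Function('C')(M) = Mul(2, M)
Function('y')(c) = -1 (Function('y')(c) = Add(8, Mul(-1, Mul(3, 3))) = Add(8, Mul(-1, 9)) = Add(8, -9) = -1)
n = 118 (n = Add(-7, Pow(5, 3)) = Add(-7, 125) = 118)
Function('o')(d, m) = Mul(6, d)
Function('l')(z) = Add(-8, Pow(Add(-6, z), Rational(1, 2))) (Function('l')(z) = Add(Pow(Add(z, -6), Rational(1, 2)), Mul(2, -4)) = Add(Pow(Add(-6, z), Rational(1, 2)), -8) = Add(-8, Pow(Add(-6, z), Rational(1, 2))))
Mul(-1, Function('l')(Function('o')(n, Function('y')(2)))) = Mul(-1, Add(-8, Pow(Add(-6, Mul(6, 118)), Rational(1, 2)))) = Mul(-1, Add(-8, Pow(Add(-6, 708), Rational(1, 2)))) = Mul(-1, Add(-8, Pow(702, Rational(1, 2)))) = Mul(-1, Add(-8, Mul(3, Pow(78, Rational(1, 2))))) = Add(8, Mul(-3, Pow(78, Rational(1, 2))))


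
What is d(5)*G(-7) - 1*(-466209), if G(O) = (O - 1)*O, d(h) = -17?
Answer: 465257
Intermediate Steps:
G(O) = O*(-1 + O) (G(O) = (-1 + O)*O = O*(-1 + O))
d(5)*G(-7) - 1*(-466209) = -(-119)*(-1 - 7) - 1*(-466209) = -(-119)*(-8) + 466209 = -17*56 + 466209 = -952 + 466209 = 465257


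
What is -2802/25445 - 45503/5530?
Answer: -33523397/4020310 ≈ -8.3385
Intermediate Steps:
-2802/25445 - 45503/5530 = -33523397/4020310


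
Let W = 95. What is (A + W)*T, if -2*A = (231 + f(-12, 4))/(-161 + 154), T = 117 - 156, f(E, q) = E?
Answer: -60411/14 ≈ -4315.1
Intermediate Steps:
T = -39
A = 219/14 (A = -(231 - 12)/(2*(-161 + 154)) = -219/(2*(-7)) = -219*(-1)/(2*7) = -1/2*(-219/7) = 219/14 ≈ 15.643)
(A + W)*T = (219/14 + 95)*(-39) = (1549/14)*(-39) = -60411/14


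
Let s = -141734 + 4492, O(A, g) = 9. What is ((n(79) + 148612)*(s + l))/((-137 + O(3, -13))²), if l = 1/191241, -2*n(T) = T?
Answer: -7798956017448545/6266585088 ≈ -1.2445e+6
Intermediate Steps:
n(T) = -T/2
l = 1/191241 ≈ 5.2290e-6
s = -137242
((n(79) + 148612)*(s + l))/((-137 + O(3, -13))²) = ((-½*79 + 148612)*(-137242 + 1/191241))/((-137 + 9)²) = ((-79/2 + 148612)*(-26246297321/191241))/((-128)²) = ((297145/2)*(-26246297321/191241))/16384 = -7798956017448545/382482*1/16384 = -7798956017448545/6266585088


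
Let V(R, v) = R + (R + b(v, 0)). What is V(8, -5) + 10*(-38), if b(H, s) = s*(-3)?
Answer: -364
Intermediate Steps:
b(H, s) = -3*s
V(R, v) = 2*R (V(R, v) = R + (R - 3*0) = R + (R + 0) = R + R = 2*R)
V(8, -5) + 10*(-38) = 2*8 + 10*(-38) = 16 - 380 = -364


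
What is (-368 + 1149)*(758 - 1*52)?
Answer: 551386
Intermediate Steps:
(-368 + 1149)*(758 - 1*52) = 781*(758 - 52) = 781*706 = 551386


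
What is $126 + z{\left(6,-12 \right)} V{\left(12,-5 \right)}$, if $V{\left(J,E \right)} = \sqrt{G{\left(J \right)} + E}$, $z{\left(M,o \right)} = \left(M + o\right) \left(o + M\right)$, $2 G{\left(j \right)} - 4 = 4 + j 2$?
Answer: $126 + 36 \sqrt{11} \approx 245.4$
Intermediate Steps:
$G{\left(j \right)} = 4 + j$ ($G{\left(j \right)} = 2 + \frac{4 + j 2}{2} = 2 + \frac{4 + 2 j}{2} = 2 + \left(2 + j\right) = 4 + j$)
$z{\left(M,o \right)} = \left(M + o\right)^{2}$ ($z{\left(M,o \right)} = \left(M + o\right) \left(M + o\right) = \left(M + o\right)^{2}$)
$V{\left(J,E \right)} = \sqrt{4 + E + J}$ ($V{\left(J,E \right)} = \sqrt{\left(4 + J\right) + E} = \sqrt{4 + E + J}$)
$126 + z{\left(6,-12 \right)} V{\left(12,-5 \right)} = 126 + \left(6 - 12\right)^{2} \sqrt{4 - 5 + 12} = 126 + \left(-6\right)^{2} \sqrt{11} = 126 + 36 \sqrt{11}$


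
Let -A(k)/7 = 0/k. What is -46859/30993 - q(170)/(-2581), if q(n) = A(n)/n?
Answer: -46859/30993 ≈ -1.5119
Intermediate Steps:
A(k) = 0 (A(k) = -0/k = -7*0 = 0)
q(n) = 0 (q(n) = 0/n = 0)
-46859/30993 - q(170)/(-2581) = -46859/30993 - 0/(-2581) = -46859*1/30993 - 0*(-1)/2581 = -46859/30993 - 1*0 = -46859/30993 + 0 = -46859/30993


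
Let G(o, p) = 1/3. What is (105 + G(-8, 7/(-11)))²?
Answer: 99856/9 ≈ 11095.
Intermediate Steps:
G(o, p) = ⅓
(105 + G(-8, 7/(-11)))² = (105 + ⅓)² = (316/3)² = 99856/9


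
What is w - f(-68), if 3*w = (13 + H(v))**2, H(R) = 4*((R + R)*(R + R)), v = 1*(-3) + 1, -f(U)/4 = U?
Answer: 5113/3 ≈ 1704.3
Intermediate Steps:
f(U) = -4*U
v = -2 (v = -3 + 1 = -2)
H(R) = 16*R**2 (H(R) = 4*((2*R)*(2*R)) = 4*(4*R**2) = 16*R**2)
w = 5929/3 (w = (13 + 16*(-2)**2)**2/3 = (13 + 16*4)**2/3 = (13 + 64)**2/3 = (1/3)*77**2 = (1/3)*5929 = 5929/3 ≈ 1976.3)
w - f(-68) = 5929/3 - (-4)*(-68) = 5929/3 - 1*272 = 5929/3 - 272 = 5113/3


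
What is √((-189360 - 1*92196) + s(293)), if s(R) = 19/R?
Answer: I*√24171295477/293 ≈ 530.62*I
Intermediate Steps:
√((-189360 - 1*92196) + s(293)) = √((-189360 - 1*92196) + 19/293) = √((-189360 - 92196) + 19*(1/293)) = √(-281556 + 19/293) = √(-82495889/293) = I*√24171295477/293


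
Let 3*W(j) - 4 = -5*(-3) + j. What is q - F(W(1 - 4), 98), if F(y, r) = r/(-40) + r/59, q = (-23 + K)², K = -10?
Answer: 1285951/1180 ≈ 1089.8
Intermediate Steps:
q = 1089 (q = (-23 - 10)² = (-33)² = 1089)
W(j) = 19/3 + j/3 (W(j) = 4/3 + (-5*(-3) + j)/3 = 4/3 + (15 + j)/3 = 4/3 + (5 + j/3) = 19/3 + j/3)
F(y, r) = -19*r/2360 (F(y, r) = r*(-1/40) + r*(1/59) = -r/40 + r/59 = -19*r/2360)
q - F(W(1 - 4), 98) = 1089 - (-19)*98/2360 = 1089 - 1*(-931/1180) = 1089 + 931/1180 = 1285951/1180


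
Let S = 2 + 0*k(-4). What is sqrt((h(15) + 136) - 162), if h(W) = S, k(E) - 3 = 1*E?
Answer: 2*I*sqrt(6) ≈ 4.899*I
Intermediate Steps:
k(E) = 3 + E (k(E) = 3 + 1*E = 3 + E)
S = 2 (S = 2 + 0*(3 - 4) = 2 + 0*(-1) = 2 + 0 = 2)
h(W) = 2
sqrt((h(15) + 136) - 162) = sqrt((2 + 136) - 162) = sqrt(138 - 162) = sqrt(-24) = 2*I*sqrt(6)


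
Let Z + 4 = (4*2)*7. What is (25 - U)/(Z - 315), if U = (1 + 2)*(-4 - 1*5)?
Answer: -52/263 ≈ -0.19772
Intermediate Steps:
Z = 52 (Z = -4 + (4*2)*7 = -4 + 8*7 = -4 + 56 = 52)
U = -27 (U = 3*(-4 - 5) = 3*(-9) = -27)
(25 - U)/(Z - 315) = (25 - 1*(-27))/(52 - 315) = (25 + 27)/(-263) = 52*(-1/263) = -52/263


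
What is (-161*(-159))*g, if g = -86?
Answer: -2201514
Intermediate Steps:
(-161*(-159))*g = -161*(-159)*(-86) = 25599*(-86) = -2201514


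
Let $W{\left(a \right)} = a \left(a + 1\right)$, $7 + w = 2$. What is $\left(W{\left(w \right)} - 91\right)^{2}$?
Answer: $5041$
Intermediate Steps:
$w = -5$ ($w = -7 + 2 = -5$)
$W{\left(a \right)} = a \left(1 + a\right)$
$\left(W{\left(w \right)} - 91\right)^{2} = \left(- 5 \left(1 - 5\right) - 91\right)^{2} = \left(\left(-5\right) \left(-4\right) - 91\right)^{2} = \left(20 - 91\right)^{2} = \left(-71\right)^{2} = 5041$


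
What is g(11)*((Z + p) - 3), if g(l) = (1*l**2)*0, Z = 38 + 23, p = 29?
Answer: 0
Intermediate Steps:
Z = 61
g(l) = 0 (g(l) = l**2*0 = 0)
g(11)*((Z + p) - 3) = 0*((61 + 29) - 3) = 0*(90 - 3) = 0*87 = 0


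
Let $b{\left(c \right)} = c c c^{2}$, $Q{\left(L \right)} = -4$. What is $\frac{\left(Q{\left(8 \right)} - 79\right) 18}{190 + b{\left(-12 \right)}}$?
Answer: $- \frac{747}{10463} \approx -0.071394$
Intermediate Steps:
$b{\left(c \right)} = c^{4}$ ($b{\left(c \right)} = c^{2} c^{2} = c^{4}$)
$\frac{\left(Q{\left(8 \right)} - 79\right) 18}{190 + b{\left(-12 \right)}} = \frac{\left(-4 - 79\right) 18}{190 + \left(-12\right)^{4}} = \frac{\left(-83\right) 18}{190 + 20736} = - \frac{1494}{20926} = \left(-1494\right) \frac{1}{20926} = - \frac{747}{10463}$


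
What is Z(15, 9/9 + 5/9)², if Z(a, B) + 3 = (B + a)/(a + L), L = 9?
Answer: 249001/46656 ≈ 5.3370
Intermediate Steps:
Z(a, B) = -3 + (B + a)/(9 + a) (Z(a, B) = -3 + (B + a)/(a + 9) = -3 + (B + a)/(9 + a))
Z(15, 9/9 + 5/9)² = ((-27 + (9/9 + 5/9) - 2*15)/(9 + 15))² = ((-27 + (9*(⅑) + 5*(⅑)) - 30)/24)² = ((-27 + (1 + 5/9) - 30)/24)² = ((-27 + 14/9 - 30)/24)² = ((1/24)*(-499/9))² = (-499/216)² = 249001/46656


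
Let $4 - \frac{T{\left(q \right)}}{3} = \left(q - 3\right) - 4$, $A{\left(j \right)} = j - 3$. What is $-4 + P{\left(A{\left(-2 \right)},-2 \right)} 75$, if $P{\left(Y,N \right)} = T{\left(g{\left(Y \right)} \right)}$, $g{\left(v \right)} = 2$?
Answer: $2021$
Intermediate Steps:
$A{\left(j \right)} = -3 + j$
$T{\left(q \right)} = 33 - 3 q$ ($T{\left(q \right)} = 12 - 3 \left(\left(q - 3\right) - 4\right) = 12 - 3 \left(\left(-3 + q\right) - 4\right) = 12 - 3 \left(-7 + q\right) = 12 - \left(-21 + 3 q\right) = 33 - 3 q$)
$P{\left(Y,N \right)} = 27$ ($P{\left(Y,N \right)} = 33 - 6 = 27$)
$-4 + P{\left(A{\left(-2 \right)},-2 \right)} 75 = -4 + 27 \cdot 75 = -4 + 2025 = 2021$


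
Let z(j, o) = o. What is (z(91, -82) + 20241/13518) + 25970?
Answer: 38886025/1502 ≈ 25890.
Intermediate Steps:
(z(91, -82) + 20241/13518) + 25970 = (-82 + 20241/13518) + 25970 = (-82 + 20241*(1/13518)) + 25970 = (-82 + 2249/1502) + 25970 = -120915/1502 + 25970 = 38886025/1502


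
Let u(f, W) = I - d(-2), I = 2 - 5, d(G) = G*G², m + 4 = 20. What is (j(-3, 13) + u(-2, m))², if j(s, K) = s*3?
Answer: 16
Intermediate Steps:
m = 16 (m = -4 + 20 = 16)
j(s, K) = 3*s
d(G) = G³
I = -3
u(f, W) = 5 (u(f, W) = -3 - 1*(-2)³ = -3 - 1*(-8) = -3 + 8 = 5)
(j(-3, 13) + u(-2, m))² = (3*(-3) + 5)² = (-9 + 5)² = (-4)² = 16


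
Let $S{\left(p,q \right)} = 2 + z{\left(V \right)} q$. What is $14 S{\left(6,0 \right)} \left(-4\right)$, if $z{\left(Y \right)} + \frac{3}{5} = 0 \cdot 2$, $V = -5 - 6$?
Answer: $-112$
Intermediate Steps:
$V = -11$ ($V = -5 - 6 = -11$)
$z{\left(Y \right)} = - \frac{3}{5}$ ($z{\left(Y \right)} = - \frac{3}{5} + 0 \cdot 2 = - \frac{3}{5} + 0 = - \frac{3}{5}$)
$S{\left(p,q \right)} = 2 - \frac{3 q}{5}$
$14 S{\left(6,0 \right)} \left(-4\right) = 14 \left(2 - 0\right) \left(-4\right) = 14 \left(2 + 0\right) \left(-4\right) = 14 \cdot 2 \left(-4\right) = 28 \left(-4\right) = -112$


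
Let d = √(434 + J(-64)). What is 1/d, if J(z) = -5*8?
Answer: √394/394 ≈ 0.050379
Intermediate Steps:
J(z) = -40
d = √394 (d = √(434 - 40) = √394 ≈ 19.849)
1/d = 1/(√394) = √394/394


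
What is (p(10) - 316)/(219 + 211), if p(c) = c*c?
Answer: -108/215 ≈ -0.50233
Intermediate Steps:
p(c) = c²
(p(10) - 316)/(219 + 211) = (10² - 316)/(219 + 211) = (100 - 316)/430 = -216*1/430 = -108/215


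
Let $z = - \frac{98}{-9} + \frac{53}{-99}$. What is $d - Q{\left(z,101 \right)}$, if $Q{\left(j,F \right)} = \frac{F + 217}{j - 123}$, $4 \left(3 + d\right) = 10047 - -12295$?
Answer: $\frac{31143761}{5576} \approx 5585.3$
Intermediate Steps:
$d = \frac{11165}{2}$ ($d = -3 + \frac{10047 - -12295}{4} = -3 + \frac{10047 + 12295}{4} = -3 + \frac{1}{4} \cdot 22342 = -3 + \frac{11171}{2} = \frac{11165}{2} \approx 5582.5$)
$z = \frac{1025}{99}$ ($z = \left(-98\right) \left(- \frac{1}{9}\right) + 53 \left(- \frac{1}{99}\right) = \frac{98}{9} - \frac{53}{99} = \frac{1025}{99} \approx 10.354$)
$Q{\left(j,F \right)} = \frac{217 + F}{-123 + j}$
$d - Q{\left(z,101 \right)} = \frac{11165}{2} - \frac{217 + 101}{-123 + \frac{1025}{99}} = \frac{11165}{2} - \frac{1}{- \frac{11152}{99}} \cdot 318 = \frac{11165}{2} - \left(- \frac{99}{11152}\right) 318 = \frac{11165}{2} - - \frac{15741}{5576} = \frac{11165}{2} + \frac{15741}{5576} = \frac{31143761}{5576}$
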